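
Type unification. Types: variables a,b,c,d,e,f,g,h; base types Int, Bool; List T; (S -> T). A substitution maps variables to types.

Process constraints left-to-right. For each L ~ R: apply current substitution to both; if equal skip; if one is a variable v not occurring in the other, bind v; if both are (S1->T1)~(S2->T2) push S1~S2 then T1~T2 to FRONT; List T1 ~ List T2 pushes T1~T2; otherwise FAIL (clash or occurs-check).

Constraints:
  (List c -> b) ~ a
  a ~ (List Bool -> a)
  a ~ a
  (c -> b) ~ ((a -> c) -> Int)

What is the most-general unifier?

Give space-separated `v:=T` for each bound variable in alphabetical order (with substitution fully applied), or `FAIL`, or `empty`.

Answer: FAIL

Derivation:
step 1: unify (List c -> b) ~ a  [subst: {-} | 3 pending]
  bind a := (List c -> b)
step 2: unify (List c -> b) ~ (List Bool -> (List c -> b))  [subst: {a:=(List c -> b)} | 2 pending]
  -> decompose arrow: push List c~List Bool, b~(List c -> b)
step 3: unify List c ~ List Bool  [subst: {a:=(List c -> b)} | 3 pending]
  -> decompose List: push c~Bool
step 4: unify c ~ Bool  [subst: {a:=(List c -> b)} | 3 pending]
  bind c := Bool
step 5: unify b ~ (List Bool -> b)  [subst: {a:=(List c -> b), c:=Bool} | 2 pending]
  occurs-check fail: b in (List Bool -> b)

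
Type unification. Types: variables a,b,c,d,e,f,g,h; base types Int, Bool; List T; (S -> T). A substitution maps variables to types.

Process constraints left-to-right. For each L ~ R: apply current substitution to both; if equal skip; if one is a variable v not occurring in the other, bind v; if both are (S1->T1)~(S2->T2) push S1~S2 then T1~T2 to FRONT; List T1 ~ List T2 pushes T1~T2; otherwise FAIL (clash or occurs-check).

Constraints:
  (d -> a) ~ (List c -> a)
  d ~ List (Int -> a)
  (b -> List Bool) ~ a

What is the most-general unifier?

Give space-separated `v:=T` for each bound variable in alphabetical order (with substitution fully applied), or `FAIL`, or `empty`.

step 1: unify (d -> a) ~ (List c -> a)  [subst: {-} | 2 pending]
  -> decompose arrow: push d~List c, a~a
step 2: unify d ~ List c  [subst: {-} | 3 pending]
  bind d := List c
step 3: unify a ~ a  [subst: {d:=List c} | 2 pending]
  -> identical, skip
step 4: unify List c ~ List (Int -> a)  [subst: {d:=List c} | 1 pending]
  -> decompose List: push c~(Int -> a)
step 5: unify c ~ (Int -> a)  [subst: {d:=List c} | 1 pending]
  bind c := (Int -> a)
step 6: unify (b -> List Bool) ~ a  [subst: {d:=List c, c:=(Int -> a)} | 0 pending]
  bind a := (b -> List Bool)

Answer: a:=(b -> List Bool) c:=(Int -> (b -> List Bool)) d:=List (Int -> (b -> List Bool))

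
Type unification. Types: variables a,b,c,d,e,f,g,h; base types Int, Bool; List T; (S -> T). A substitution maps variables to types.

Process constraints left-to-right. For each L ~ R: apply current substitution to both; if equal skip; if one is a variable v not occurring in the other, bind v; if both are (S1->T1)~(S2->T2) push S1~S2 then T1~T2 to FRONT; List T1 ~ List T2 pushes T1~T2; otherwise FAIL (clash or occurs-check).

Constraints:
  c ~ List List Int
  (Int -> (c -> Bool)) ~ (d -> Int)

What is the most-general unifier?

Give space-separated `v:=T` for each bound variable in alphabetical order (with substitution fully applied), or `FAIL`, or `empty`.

Answer: FAIL

Derivation:
step 1: unify c ~ List List Int  [subst: {-} | 1 pending]
  bind c := List List Int
step 2: unify (Int -> (List List Int -> Bool)) ~ (d -> Int)  [subst: {c:=List List Int} | 0 pending]
  -> decompose arrow: push Int~d, (List List Int -> Bool)~Int
step 3: unify Int ~ d  [subst: {c:=List List Int} | 1 pending]
  bind d := Int
step 4: unify (List List Int -> Bool) ~ Int  [subst: {c:=List List Int, d:=Int} | 0 pending]
  clash: (List List Int -> Bool) vs Int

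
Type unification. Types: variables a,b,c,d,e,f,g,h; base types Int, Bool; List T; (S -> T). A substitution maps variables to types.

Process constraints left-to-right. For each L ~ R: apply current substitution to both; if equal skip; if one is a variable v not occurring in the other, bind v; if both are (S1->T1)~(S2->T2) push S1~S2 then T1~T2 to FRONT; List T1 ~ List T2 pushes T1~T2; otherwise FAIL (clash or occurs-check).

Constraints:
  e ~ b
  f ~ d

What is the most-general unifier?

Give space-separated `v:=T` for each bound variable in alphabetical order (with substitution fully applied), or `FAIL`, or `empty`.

Answer: e:=b f:=d

Derivation:
step 1: unify e ~ b  [subst: {-} | 1 pending]
  bind e := b
step 2: unify f ~ d  [subst: {e:=b} | 0 pending]
  bind f := d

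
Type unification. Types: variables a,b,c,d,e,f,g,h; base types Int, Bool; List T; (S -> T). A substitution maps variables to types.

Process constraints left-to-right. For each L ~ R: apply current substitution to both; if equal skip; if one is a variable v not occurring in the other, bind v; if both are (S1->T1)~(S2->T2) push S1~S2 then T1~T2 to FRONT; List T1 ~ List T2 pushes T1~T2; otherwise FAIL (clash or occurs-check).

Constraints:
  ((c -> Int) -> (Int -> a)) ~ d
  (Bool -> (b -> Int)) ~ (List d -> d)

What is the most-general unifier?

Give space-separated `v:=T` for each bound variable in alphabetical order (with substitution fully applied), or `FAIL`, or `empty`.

Answer: FAIL

Derivation:
step 1: unify ((c -> Int) -> (Int -> a)) ~ d  [subst: {-} | 1 pending]
  bind d := ((c -> Int) -> (Int -> a))
step 2: unify (Bool -> (b -> Int)) ~ (List ((c -> Int) -> (Int -> a)) -> ((c -> Int) -> (Int -> a)))  [subst: {d:=((c -> Int) -> (Int -> a))} | 0 pending]
  -> decompose arrow: push Bool~List ((c -> Int) -> (Int -> a)), (b -> Int)~((c -> Int) -> (Int -> a))
step 3: unify Bool ~ List ((c -> Int) -> (Int -> a))  [subst: {d:=((c -> Int) -> (Int -> a))} | 1 pending]
  clash: Bool vs List ((c -> Int) -> (Int -> a))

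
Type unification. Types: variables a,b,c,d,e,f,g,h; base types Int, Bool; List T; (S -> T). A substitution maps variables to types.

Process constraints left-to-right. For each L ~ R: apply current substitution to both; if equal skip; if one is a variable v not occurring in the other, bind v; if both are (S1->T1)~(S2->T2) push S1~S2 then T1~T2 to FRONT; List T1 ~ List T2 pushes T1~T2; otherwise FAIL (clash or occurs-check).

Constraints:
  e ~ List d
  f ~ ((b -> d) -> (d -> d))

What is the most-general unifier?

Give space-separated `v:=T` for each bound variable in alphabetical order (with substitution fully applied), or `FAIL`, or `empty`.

Answer: e:=List d f:=((b -> d) -> (d -> d))

Derivation:
step 1: unify e ~ List d  [subst: {-} | 1 pending]
  bind e := List d
step 2: unify f ~ ((b -> d) -> (d -> d))  [subst: {e:=List d} | 0 pending]
  bind f := ((b -> d) -> (d -> d))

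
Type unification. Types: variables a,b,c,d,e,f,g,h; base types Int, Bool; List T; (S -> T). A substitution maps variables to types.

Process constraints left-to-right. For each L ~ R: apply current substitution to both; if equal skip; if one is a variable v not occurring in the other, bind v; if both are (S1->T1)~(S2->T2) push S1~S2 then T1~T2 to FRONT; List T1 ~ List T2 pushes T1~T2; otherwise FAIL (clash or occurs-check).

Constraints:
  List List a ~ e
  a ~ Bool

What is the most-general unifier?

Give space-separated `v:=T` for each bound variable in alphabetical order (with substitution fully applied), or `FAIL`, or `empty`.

step 1: unify List List a ~ e  [subst: {-} | 1 pending]
  bind e := List List a
step 2: unify a ~ Bool  [subst: {e:=List List a} | 0 pending]
  bind a := Bool

Answer: a:=Bool e:=List List Bool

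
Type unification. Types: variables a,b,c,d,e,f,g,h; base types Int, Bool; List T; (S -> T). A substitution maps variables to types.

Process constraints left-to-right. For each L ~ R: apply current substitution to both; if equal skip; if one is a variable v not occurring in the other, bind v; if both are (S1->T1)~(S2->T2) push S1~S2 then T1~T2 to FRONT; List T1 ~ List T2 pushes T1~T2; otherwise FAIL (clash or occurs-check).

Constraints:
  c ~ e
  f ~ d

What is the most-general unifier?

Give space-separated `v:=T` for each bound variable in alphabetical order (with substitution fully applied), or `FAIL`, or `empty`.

Answer: c:=e f:=d

Derivation:
step 1: unify c ~ e  [subst: {-} | 1 pending]
  bind c := e
step 2: unify f ~ d  [subst: {c:=e} | 0 pending]
  bind f := d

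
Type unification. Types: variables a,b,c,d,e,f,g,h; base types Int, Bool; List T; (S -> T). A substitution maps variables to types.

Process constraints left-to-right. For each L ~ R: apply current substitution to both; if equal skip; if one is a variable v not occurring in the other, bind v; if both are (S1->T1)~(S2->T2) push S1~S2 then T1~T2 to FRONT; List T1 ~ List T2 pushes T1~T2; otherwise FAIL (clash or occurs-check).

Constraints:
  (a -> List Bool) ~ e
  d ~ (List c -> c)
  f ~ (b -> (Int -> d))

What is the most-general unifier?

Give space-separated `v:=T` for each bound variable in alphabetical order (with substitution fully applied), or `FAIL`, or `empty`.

step 1: unify (a -> List Bool) ~ e  [subst: {-} | 2 pending]
  bind e := (a -> List Bool)
step 2: unify d ~ (List c -> c)  [subst: {e:=(a -> List Bool)} | 1 pending]
  bind d := (List c -> c)
step 3: unify f ~ (b -> (Int -> (List c -> c)))  [subst: {e:=(a -> List Bool), d:=(List c -> c)} | 0 pending]
  bind f := (b -> (Int -> (List c -> c)))

Answer: d:=(List c -> c) e:=(a -> List Bool) f:=(b -> (Int -> (List c -> c)))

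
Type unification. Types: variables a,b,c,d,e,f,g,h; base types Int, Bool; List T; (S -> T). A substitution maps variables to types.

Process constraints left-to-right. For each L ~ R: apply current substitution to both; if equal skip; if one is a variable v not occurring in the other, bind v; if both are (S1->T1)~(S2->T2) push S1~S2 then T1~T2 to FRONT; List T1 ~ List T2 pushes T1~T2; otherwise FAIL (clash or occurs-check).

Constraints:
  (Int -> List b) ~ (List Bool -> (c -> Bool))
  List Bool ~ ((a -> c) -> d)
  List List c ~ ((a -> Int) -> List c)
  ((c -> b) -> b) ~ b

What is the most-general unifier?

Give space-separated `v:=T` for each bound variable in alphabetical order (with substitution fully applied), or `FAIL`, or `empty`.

step 1: unify (Int -> List b) ~ (List Bool -> (c -> Bool))  [subst: {-} | 3 pending]
  -> decompose arrow: push Int~List Bool, List b~(c -> Bool)
step 2: unify Int ~ List Bool  [subst: {-} | 4 pending]
  clash: Int vs List Bool

Answer: FAIL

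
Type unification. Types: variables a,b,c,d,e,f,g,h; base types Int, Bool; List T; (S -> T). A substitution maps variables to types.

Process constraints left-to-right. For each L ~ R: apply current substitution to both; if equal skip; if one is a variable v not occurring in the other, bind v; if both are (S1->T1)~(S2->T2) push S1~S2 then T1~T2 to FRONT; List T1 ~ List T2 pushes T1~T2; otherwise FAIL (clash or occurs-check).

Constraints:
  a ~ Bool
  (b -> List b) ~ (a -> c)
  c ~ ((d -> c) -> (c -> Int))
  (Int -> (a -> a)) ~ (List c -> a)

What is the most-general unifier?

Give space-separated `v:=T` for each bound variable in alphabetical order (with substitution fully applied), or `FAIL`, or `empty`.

step 1: unify a ~ Bool  [subst: {-} | 3 pending]
  bind a := Bool
step 2: unify (b -> List b) ~ (Bool -> c)  [subst: {a:=Bool} | 2 pending]
  -> decompose arrow: push b~Bool, List b~c
step 3: unify b ~ Bool  [subst: {a:=Bool} | 3 pending]
  bind b := Bool
step 4: unify List Bool ~ c  [subst: {a:=Bool, b:=Bool} | 2 pending]
  bind c := List Bool
step 5: unify List Bool ~ ((d -> List Bool) -> (List Bool -> Int))  [subst: {a:=Bool, b:=Bool, c:=List Bool} | 1 pending]
  clash: List Bool vs ((d -> List Bool) -> (List Bool -> Int))

Answer: FAIL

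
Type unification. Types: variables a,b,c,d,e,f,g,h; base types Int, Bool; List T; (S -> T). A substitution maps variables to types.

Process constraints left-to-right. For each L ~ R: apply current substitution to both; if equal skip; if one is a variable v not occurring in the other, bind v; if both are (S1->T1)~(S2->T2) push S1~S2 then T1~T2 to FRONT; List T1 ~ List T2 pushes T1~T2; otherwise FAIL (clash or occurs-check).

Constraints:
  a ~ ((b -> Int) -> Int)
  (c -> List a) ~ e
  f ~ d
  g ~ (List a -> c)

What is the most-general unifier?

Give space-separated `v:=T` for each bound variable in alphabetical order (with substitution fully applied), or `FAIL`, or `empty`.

step 1: unify a ~ ((b -> Int) -> Int)  [subst: {-} | 3 pending]
  bind a := ((b -> Int) -> Int)
step 2: unify (c -> List ((b -> Int) -> Int)) ~ e  [subst: {a:=((b -> Int) -> Int)} | 2 pending]
  bind e := (c -> List ((b -> Int) -> Int))
step 3: unify f ~ d  [subst: {a:=((b -> Int) -> Int), e:=(c -> List ((b -> Int) -> Int))} | 1 pending]
  bind f := d
step 4: unify g ~ (List ((b -> Int) -> Int) -> c)  [subst: {a:=((b -> Int) -> Int), e:=(c -> List ((b -> Int) -> Int)), f:=d} | 0 pending]
  bind g := (List ((b -> Int) -> Int) -> c)

Answer: a:=((b -> Int) -> Int) e:=(c -> List ((b -> Int) -> Int)) f:=d g:=(List ((b -> Int) -> Int) -> c)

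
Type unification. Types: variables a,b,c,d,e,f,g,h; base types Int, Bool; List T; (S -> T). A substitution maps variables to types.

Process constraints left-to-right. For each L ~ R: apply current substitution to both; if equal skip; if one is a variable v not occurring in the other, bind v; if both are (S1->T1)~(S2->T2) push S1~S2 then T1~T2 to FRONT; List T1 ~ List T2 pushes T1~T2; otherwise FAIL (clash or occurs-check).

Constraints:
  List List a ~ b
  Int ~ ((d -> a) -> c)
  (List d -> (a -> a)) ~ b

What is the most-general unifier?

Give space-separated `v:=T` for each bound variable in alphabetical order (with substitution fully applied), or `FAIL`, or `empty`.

step 1: unify List List a ~ b  [subst: {-} | 2 pending]
  bind b := List List a
step 2: unify Int ~ ((d -> a) -> c)  [subst: {b:=List List a} | 1 pending]
  clash: Int vs ((d -> a) -> c)

Answer: FAIL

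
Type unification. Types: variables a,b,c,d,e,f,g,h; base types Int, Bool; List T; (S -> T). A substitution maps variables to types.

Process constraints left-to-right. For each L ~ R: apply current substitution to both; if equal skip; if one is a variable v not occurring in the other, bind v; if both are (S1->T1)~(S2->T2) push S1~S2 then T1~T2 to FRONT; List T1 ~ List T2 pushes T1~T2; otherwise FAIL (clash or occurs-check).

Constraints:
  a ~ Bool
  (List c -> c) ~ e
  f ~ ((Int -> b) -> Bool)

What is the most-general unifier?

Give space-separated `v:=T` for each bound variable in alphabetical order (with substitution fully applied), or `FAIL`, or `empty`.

step 1: unify a ~ Bool  [subst: {-} | 2 pending]
  bind a := Bool
step 2: unify (List c -> c) ~ e  [subst: {a:=Bool} | 1 pending]
  bind e := (List c -> c)
step 3: unify f ~ ((Int -> b) -> Bool)  [subst: {a:=Bool, e:=(List c -> c)} | 0 pending]
  bind f := ((Int -> b) -> Bool)

Answer: a:=Bool e:=(List c -> c) f:=((Int -> b) -> Bool)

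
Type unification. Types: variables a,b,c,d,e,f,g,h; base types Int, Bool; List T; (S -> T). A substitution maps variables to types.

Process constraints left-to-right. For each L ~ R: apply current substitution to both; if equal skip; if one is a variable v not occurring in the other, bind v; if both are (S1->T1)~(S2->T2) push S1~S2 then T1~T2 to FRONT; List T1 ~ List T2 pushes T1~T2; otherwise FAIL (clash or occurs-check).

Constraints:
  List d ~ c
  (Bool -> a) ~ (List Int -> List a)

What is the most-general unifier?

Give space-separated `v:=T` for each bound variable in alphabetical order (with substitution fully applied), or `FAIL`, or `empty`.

Answer: FAIL

Derivation:
step 1: unify List d ~ c  [subst: {-} | 1 pending]
  bind c := List d
step 2: unify (Bool -> a) ~ (List Int -> List a)  [subst: {c:=List d} | 0 pending]
  -> decompose arrow: push Bool~List Int, a~List a
step 3: unify Bool ~ List Int  [subst: {c:=List d} | 1 pending]
  clash: Bool vs List Int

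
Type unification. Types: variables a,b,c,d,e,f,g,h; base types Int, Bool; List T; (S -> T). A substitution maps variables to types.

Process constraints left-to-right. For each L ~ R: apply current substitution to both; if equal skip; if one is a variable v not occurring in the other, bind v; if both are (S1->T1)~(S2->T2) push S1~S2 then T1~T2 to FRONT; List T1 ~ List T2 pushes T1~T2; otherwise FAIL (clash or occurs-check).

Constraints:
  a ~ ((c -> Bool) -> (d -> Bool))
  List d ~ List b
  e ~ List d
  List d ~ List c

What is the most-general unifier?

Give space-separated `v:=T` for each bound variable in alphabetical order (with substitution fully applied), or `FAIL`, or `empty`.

Answer: a:=((c -> Bool) -> (c -> Bool)) b:=c d:=c e:=List c

Derivation:
step 1: unify a ~ ((c -> Bool) -> (d -> Bool))  [subst: {-} | 3 pending]
  bind a := ((c -> Bool) -> (d -> Bool))
step 2: unify List d ~ List b  [subst: {a:=((c -> Bool) -> (d -> Bool))} | 2 pending]
  -> decompose List: push d~b
step 3: unify d ~ b  [subst: {a:=((c -> Bool) -> (d -> Bool))} | 2 pending]
  bind d := b
step 4: unify e ~ List b  [subst: {a:=((c -> Bool) -> (d -> Bool)), d:=b} | 1 pending]
  bind e := List b
step 5: unify List b ~ List c  [subst: {a:=((c -> Bool) -> (d -> Bool)), d:=b, e:=List b} | 0 pending]
  -> decompose List: push b~c
step 6: unify b ~ c  [subst: {a:=((c -> Bool) -> (d -> Bool)), d:=b, e:=List b} | 0 pending]
  bind b := c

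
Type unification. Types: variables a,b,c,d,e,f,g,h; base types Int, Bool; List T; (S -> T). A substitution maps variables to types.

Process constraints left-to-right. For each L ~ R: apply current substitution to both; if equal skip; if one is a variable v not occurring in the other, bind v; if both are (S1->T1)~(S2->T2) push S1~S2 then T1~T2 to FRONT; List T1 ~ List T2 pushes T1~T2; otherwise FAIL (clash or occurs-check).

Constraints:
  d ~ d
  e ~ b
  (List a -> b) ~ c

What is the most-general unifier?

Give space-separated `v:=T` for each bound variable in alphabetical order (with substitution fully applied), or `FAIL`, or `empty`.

Answer: c:=(List a -> b) e:=b

Derivation:
step 1: unify d ~ d  [subst: {-} | 2 pending]
  -> identical, skip
step 2: unify e ~ b  [subst: {-} | 1 pending]
  bind e := b
step 3: unify (List a -> b) ~ c  [subst: {e:=b} | 0 pending]
  bind c := (List a -> b)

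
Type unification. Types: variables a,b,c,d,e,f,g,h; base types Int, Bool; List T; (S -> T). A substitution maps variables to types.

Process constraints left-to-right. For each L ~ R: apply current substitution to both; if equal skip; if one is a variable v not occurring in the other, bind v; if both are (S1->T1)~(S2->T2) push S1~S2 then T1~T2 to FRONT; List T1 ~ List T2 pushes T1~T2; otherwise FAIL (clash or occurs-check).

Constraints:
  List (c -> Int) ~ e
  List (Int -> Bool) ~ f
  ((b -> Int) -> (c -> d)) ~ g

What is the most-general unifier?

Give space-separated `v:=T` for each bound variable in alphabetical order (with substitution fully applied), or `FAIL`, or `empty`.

step 1: unify List (c -> Int) ~ e  [subst: {-} | 2 pending]
  bind e := List (c -> Int)
step 2: unify List (Int -> Bool) ~ f  [subst: {e:=List (c -> Int)} | 1 pending]
  bind f := List (Int -> Bool)
step 3: unify ((b -> Int) -> (c -> d)) ~ g  [subst: {e:=List (c -> Int), f:=List (Int -> Bool)} | 0 pending]
  bind g := ((b -> Int) -> (c -> d))

Answer: e:=List (c -> Int) f:=List (Int -> Bool) g:=((b -> Int) -> (c -> d))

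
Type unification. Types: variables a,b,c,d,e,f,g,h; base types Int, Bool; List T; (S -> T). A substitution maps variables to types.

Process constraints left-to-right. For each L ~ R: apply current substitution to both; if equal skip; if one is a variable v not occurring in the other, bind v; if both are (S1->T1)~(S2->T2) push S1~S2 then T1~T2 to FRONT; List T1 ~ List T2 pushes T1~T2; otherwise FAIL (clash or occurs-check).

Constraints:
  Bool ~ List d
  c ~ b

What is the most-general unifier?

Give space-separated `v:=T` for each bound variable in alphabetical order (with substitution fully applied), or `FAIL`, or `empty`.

step 1: unify Bool ~ List d  [subst: {-} | 1 pending]
  clash: Bool vs List d

Answer: FAIL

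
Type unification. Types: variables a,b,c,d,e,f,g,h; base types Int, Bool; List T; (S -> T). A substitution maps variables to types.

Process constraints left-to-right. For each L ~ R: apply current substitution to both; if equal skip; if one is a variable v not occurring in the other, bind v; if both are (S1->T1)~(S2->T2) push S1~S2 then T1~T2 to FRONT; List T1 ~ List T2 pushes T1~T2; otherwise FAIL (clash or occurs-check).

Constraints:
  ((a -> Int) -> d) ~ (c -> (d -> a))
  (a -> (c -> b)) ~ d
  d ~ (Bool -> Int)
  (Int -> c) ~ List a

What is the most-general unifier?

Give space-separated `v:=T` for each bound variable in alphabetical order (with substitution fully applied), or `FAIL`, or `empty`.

Answer: FAIL

Derivation:
step 1: unify ((a -> Int) -> d) ~ (c -> (d -> a))  [subst: {-} | 3 pending]
  -> decompose arrow: push (a -> Int)~c, d~(d -> a)
step 2: unify (a -> Int) ~ c  [subst: {-} | 4 pending]
  bind c := (a -> Int)
step 3: unify d ~ (d -> a)  [subst: {c:=(a -> Int)} | 3 pending]
  occurs-check fail: d in (d -> a)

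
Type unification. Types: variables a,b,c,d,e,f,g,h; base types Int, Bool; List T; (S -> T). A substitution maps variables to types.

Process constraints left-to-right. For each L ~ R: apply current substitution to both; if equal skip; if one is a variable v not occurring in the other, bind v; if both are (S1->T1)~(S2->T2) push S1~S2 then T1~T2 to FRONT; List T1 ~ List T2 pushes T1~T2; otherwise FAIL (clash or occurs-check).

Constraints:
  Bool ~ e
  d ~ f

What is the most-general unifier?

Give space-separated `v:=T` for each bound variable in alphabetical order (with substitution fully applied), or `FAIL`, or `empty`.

step 1: unify Bool ~ e  [subst: {-} | 1 pending]
  bind e := Bool
step 2: unify d ~ f  [subst: {e:=Bool} | 0 pending]
  bind d := f

Answer: d:=f e:=Bool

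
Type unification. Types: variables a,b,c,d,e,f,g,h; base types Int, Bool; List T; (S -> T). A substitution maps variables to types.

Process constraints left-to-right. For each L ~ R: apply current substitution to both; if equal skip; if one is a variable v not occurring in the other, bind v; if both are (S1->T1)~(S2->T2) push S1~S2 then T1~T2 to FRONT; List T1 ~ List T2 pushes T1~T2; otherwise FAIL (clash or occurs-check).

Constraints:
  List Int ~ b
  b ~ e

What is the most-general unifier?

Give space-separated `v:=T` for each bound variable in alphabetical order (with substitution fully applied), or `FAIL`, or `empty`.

Answer: b:=List Int e:=List Int

Derivation:
step 1: unify List Int ~ b  [subst: {-} | 1 pending]
  bind b := List Int
step 2: unify List Int ~ e  [subst: {b:=List Int} | 0 pending]
  bind e := List Int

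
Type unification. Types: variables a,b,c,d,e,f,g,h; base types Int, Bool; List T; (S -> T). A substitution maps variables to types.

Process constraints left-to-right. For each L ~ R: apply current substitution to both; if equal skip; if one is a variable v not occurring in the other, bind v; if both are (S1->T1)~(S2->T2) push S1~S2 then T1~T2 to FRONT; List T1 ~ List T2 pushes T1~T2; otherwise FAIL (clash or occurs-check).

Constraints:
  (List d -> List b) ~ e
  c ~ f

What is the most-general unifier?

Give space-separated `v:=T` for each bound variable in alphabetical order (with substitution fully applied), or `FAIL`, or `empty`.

Answer: c:=f e:=(List d -> List b)

Derivation:
step 1: unify (List d -> List b) ~ e  [subst: {-} | 1 pending]
  bind e := (List d -> List b)
step 2: unify c ~ f  [subst: {e:=(List d -> List b)} | 0 pending]
  bind c := f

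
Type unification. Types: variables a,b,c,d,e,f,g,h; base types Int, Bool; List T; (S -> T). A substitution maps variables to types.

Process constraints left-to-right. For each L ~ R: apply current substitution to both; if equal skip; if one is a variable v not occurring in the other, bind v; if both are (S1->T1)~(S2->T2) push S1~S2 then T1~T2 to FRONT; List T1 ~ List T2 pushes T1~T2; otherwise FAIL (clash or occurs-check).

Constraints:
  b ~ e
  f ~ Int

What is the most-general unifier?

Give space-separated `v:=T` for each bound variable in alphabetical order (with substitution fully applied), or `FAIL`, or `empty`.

Answer: b:=e f:=Int

Derivation:
step 1: unify b ~ e  [subst: {-} | 1 pending]
  bind b := e
step 2: unify f ~ Int  [subst: {b:=e} | 0 pending]
  bind f := Int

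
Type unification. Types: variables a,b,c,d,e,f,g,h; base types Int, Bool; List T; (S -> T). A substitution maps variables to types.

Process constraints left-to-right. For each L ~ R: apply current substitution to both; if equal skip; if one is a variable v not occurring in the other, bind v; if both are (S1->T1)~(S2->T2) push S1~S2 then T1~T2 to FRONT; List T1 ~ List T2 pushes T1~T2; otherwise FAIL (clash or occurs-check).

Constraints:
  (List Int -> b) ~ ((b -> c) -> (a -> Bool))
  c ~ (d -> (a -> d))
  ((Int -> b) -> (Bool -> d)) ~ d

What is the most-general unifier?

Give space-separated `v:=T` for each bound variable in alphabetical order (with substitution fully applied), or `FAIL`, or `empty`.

step 1: unify (List Int -> b) ~ ((b -> c) -> (a -> Bool))  [subst: {-} | 2 pending]
  -> decompose arrow: push List Int~(b -> c), b~(a -> Bool)
step 2: unify List Int ~ (b -> c)  [subst: {-} | 3 pending]
  clash: List Int vs (b -> c)

Answer: FAIL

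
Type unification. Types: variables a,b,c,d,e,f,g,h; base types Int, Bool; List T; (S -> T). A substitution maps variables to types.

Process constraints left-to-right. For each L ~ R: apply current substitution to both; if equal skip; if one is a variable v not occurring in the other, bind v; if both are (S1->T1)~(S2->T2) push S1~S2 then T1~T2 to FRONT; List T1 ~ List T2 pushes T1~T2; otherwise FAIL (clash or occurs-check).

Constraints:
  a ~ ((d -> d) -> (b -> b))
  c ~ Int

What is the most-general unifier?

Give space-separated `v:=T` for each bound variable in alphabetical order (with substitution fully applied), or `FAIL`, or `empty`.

step 1: unify a ~ ((d -> d) -> (b -> b))  [subst: {-} | 1 pending]
  bind a := ((d -> d) -> (b -> b))
step 2: unify c ~ Int  [subst: {a:=((d -> d) -> (b -> b))} | 0 pending]
  bind c := Int

Answer: a:=((d -> d) -> (b -> b)) c:=Int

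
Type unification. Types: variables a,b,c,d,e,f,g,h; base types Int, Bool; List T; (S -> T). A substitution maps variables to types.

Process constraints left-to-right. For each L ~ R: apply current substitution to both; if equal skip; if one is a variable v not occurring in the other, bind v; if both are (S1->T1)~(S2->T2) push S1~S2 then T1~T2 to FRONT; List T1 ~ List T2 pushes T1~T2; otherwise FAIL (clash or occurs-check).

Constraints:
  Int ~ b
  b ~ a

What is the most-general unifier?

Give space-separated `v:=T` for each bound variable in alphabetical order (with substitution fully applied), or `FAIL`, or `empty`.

step 1: unify Int ~ b  [subst: {-} | 1 pending]
  bind b := Int
step 2: unify Int ~ a  [subst: {b:=Int} | 0 pending]
  bind a := Int

Answer: a:=Int b:=Int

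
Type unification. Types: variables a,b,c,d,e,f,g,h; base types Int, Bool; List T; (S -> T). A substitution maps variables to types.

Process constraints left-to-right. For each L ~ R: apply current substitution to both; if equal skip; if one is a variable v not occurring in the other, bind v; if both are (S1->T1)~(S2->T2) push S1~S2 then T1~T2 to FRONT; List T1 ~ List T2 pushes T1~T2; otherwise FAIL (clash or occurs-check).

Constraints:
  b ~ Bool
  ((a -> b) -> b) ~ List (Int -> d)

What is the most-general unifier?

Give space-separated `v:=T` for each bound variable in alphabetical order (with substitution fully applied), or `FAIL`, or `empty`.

step 1: unify b ~ Bool  [subst: {-} | 1 pending]
  bind b := Bool
step 2: unify ((a -> Bool) -> Bool) ~ List (Int -> d)  [subst: {b:=Bool} | 0 pending]
  clash: ((a -> Bool) -> Bool) vs List (Int -> d)

Answer: FAIL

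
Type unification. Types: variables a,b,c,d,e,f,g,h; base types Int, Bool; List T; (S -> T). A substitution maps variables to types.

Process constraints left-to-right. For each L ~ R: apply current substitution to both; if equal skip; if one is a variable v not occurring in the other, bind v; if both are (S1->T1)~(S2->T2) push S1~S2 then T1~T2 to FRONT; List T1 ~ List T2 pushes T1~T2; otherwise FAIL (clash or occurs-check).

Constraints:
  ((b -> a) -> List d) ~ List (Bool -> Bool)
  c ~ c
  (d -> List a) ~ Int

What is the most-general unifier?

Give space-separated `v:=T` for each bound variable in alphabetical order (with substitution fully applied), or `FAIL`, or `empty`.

Answer: FAIL

Derivation:
step 1: unify ((b -> a) -> List d) ~ List (Bool -> Bool)  [subst: {-} | 2 pending]
  clash: ((b -> a) -> List d) vs List (Bool -> Bool)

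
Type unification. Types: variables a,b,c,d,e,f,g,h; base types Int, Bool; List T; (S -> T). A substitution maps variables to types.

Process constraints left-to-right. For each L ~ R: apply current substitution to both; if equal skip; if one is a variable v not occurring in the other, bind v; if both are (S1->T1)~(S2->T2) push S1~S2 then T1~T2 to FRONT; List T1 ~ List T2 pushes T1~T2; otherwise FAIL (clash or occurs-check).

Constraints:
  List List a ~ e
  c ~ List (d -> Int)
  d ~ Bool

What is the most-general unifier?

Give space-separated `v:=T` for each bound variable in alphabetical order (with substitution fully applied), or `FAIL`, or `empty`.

Answer: c:=List (Bool -> Int) d:=Bool e:=List List a

Derivation:
step 1: unify List List a ~ e  [subst: {-} | 2 pending]
  bind e := List List a
step 2: unify c ~ List (d -> Int)  [subst: {e:=List List a} | 1 pending]
  bind c := List (d -> Int)
step 3: unify d ~ Bool  [subst: {e:=List List a, c:=List (d -> Int)} | 0 pending]
  bind d := Bool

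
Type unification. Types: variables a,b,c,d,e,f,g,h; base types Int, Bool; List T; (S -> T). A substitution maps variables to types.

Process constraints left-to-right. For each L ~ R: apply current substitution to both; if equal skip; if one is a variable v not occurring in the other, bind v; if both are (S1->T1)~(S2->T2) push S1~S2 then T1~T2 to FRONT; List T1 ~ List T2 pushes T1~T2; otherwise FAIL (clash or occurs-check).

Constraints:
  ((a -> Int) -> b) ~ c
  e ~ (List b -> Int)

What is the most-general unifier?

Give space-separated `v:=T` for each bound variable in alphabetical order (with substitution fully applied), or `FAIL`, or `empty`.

step 1: unify ((a -> Int) -> b) ~ c  [subst: {-} | 1 pending]
  bind c := ((a -> Int) -> b)
step 2: unify e ~ (List b -> Int)  [subst: {c:=((a -> Int) -> b)} | 0 pending]
  bind e := (List b -> Int)

Answer: c:=((a -> Int) -> b) e:=(List b -> Int)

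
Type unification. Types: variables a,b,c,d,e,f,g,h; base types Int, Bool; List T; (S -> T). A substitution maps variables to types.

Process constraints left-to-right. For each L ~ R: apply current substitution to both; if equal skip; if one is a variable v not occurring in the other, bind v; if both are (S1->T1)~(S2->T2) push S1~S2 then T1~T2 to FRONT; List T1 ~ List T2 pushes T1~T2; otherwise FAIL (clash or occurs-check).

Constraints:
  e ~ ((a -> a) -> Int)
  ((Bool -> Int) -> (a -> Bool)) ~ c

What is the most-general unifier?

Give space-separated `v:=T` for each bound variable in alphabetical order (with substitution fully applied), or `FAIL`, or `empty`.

step 1: unify e ~ ((a -> a) -> Int)  [subst: {-} | 1 pending]
  bind e := ((a -> a) -> Int)
step 2: unify ((Bool -> Int) -> (a -> Bool)) ~ c  [subst: {e:=((a -> a) -> Int)} | 0 pending]
  bind c := ((Bool -> Int) -> (a -> Bool))

Answer: c:=((Bool -> Int) -> (a -> Bool)) e:=((a -> a) -> Int)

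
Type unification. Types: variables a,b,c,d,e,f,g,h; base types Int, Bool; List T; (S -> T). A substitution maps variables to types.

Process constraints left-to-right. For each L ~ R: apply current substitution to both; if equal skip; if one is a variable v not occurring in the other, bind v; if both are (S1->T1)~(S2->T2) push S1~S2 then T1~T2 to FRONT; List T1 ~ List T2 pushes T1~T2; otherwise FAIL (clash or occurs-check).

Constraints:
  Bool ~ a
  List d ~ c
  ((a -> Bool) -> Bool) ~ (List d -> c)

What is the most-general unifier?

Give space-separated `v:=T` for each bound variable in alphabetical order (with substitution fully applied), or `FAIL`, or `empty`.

Answer: FAIL

Derivation:
step 1: unify Bool ~ a  [subst: {-} | 2 pending]
  bind a := Bool
step 2: unify List d ~ c  [subst: {a:=Bool} | 1 pending]
  bind c := List d
step 3: unify ((Bool -> Bool) -> Bool) ~ (List d -> List d)  [subst: {a:=Bool, c:=List d} | 0 pending]
  -> decompose arrow: push (Bool -> Bool)~List d, Bool~List d
step 4: unify (Bool -> Bool) ~ List d  [subst: {a:=Bool, c:=List d} | 1 pending]
  clash: (Bool -> Bool) vs List d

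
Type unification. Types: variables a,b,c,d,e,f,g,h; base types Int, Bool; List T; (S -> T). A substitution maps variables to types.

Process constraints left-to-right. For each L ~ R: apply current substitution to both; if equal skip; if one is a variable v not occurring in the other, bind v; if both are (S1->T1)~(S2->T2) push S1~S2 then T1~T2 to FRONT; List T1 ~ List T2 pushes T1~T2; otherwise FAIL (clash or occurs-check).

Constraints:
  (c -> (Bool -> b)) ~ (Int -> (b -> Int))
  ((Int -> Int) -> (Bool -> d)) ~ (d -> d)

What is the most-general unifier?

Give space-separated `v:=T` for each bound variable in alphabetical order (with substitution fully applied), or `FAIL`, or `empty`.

step 1: unify (c -> (Bool -> b)) ~ (Int -> (b -> Int))  [subst: {-} | 1 pending]
  -> decompose arrow: push c~Int, (Bool -> b)~(b -> Int)
step 2: unify c ~ Int  [subst: {-} | 2 pending]
  bind c := Int
step 3: unify (Bool -> b) ~ (b -> Int)  [subst: {c:=Int} | 1 pending]
  -> decompose arrow: push Bool~b, b~Int
step 4: unify Bool ~ b  [subst: {c:=Int} | 2 pending]
  bind b := Bool
step 5: unify Bool ~ Int  [subst: {c:=Int, b:=Bool} | 1 pending]
  clash: Bool vs Int

Answer: FAIL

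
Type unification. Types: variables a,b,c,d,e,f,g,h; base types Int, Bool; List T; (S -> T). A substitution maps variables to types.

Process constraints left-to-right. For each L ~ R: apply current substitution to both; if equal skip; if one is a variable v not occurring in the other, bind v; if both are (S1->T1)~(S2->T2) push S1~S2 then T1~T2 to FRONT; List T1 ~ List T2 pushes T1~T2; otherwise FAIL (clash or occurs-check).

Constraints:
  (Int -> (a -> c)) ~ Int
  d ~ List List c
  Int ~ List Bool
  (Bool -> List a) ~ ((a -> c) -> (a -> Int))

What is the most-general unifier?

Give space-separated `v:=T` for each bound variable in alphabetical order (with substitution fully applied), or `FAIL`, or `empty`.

Answer: FAIL

Derivation:
step 1: unify (Int -> (a -> c)) ~ Int  [subst: {-} | 3 pending]
  clash: (Int -> (a -> c)) vs Int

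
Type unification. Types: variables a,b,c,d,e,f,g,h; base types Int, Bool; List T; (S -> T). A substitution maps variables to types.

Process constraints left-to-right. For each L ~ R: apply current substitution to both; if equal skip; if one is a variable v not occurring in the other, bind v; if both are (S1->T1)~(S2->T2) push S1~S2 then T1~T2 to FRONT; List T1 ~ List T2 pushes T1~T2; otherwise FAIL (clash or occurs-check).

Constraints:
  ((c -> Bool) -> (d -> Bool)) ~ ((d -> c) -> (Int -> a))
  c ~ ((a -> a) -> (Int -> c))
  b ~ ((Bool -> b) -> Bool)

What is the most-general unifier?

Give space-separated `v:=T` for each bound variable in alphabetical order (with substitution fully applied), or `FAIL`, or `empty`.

step 1: unify ((c -> Bool) -> (d -> Bool)) ~ ((d -> c) -> (Int -> a))  [subst: {-} | 2 pending]
  -> decompose arrow: push (c -> Bool)~(d -> c), (d -> Bool)~(Int -> a)
step 2: unify (c -> Bool) ~ (d -> c)  [subst: {-} | 3 pending]
  -> decompose arrow: push c~d, Bool~c
step 3: unify c ~ d  [subst: {-} | 4 pending]
  bind c := d
step 4: unify Bool ~ d  [subst: {c:=d} | 3 pending]
  bind d := Bool
step 5: unify (Bool -> Bool) ~ (Int -> a)  [subst: {c:=d, d:=Bool} | 2 pending]
  -> decompose arrow: push Bool~Int, Bool~a
step 6: unify Bool ~ Int  [subst: {c:=d, d:=Bool} | 3 pending]
  clash: Bool vs Int

Answer: FAIL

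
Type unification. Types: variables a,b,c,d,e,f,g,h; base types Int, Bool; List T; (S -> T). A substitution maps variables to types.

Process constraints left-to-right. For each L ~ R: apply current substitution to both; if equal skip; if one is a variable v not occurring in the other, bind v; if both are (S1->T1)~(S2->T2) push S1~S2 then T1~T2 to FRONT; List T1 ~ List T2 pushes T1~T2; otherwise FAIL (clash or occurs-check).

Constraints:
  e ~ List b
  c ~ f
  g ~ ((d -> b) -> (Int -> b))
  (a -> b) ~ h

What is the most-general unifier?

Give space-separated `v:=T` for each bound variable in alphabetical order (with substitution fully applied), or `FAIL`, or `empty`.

Answer: c:=f e:=List b g:=((d -> b) -> (Int -> b)) h:=(a -> b)

Derivation:
step 1: unify e ~ List b  [subst: {-} | 3 pending]
  bind e := List b
step 2: unify c ~ f  [subst: {e:=List b} | 2 pending]
  bind c := f
step 3: unify g ~ ((d -> b) -> (Int -> b))  [subst: {e:=List b, c:=f} | 1 pending]
  bind g := ((d -> b) -> (Int -> b))
step 4: unify (a -> b) ~ h  [subst: {e:=List b, c:=f, g:=((d -> b) -> (Int -> b))} | 0 pending]
  bind h := (a -> b)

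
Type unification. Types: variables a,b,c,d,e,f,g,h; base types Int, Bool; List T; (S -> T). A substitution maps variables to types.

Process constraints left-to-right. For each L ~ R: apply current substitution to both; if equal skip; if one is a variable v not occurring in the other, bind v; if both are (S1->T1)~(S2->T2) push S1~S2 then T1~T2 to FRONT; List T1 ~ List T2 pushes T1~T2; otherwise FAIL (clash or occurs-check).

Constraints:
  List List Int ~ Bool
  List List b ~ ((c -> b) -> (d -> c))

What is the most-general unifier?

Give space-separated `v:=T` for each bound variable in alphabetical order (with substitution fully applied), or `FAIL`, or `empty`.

Answer: FAIL

Derivation:
step 1: unify List List Int ~ Bool  [subst: {-} | 1 pending]
  clash: List List Int vs Bool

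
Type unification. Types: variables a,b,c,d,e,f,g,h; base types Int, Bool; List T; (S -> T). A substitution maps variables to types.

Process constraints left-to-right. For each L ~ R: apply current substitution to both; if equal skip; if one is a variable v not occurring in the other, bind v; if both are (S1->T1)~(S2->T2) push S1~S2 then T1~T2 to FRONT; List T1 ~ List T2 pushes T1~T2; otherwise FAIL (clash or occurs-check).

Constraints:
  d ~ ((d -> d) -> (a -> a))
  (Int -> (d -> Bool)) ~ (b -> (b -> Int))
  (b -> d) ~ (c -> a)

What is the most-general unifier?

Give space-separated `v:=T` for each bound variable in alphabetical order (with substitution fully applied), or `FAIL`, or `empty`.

Answer: FAIL

Derivation:
step 1: unify d ~ ((d -> d) -> (a -> a))  [subst: {-} | 2 pending]
  occurs-check fail: d in ((d -> d) -> (a -> a))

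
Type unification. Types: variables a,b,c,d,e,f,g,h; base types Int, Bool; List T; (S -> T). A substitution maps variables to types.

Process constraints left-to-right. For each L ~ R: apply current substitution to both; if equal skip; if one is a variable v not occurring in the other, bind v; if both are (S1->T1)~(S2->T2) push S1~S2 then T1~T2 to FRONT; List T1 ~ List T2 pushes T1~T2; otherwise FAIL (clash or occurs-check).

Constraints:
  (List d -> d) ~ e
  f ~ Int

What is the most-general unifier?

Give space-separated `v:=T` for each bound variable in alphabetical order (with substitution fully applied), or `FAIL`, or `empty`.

step 1: unify (List d -> d) ~ e  [subst: {-} | 1 pending]
  bind e := (List d -> d)
step 2: unify f ~ Int  [subst: {e:=(List d -> d)} | 0 pending]
  bind f := Int

Answer: e:=(List d -> d) f:=Int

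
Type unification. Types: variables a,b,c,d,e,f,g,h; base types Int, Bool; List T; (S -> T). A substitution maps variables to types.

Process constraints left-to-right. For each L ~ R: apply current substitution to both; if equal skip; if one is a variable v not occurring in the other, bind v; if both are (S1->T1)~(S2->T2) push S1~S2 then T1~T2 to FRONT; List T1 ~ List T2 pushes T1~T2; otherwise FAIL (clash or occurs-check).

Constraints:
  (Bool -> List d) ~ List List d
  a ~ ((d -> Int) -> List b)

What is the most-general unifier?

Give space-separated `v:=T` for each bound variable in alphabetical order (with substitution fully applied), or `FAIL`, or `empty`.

step 1: unify (Bool -> List d) ~ List List d  [subst: {-} | 1 pending]
  clash: (Bool -> List d) vs List List d

Answer: FAIL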